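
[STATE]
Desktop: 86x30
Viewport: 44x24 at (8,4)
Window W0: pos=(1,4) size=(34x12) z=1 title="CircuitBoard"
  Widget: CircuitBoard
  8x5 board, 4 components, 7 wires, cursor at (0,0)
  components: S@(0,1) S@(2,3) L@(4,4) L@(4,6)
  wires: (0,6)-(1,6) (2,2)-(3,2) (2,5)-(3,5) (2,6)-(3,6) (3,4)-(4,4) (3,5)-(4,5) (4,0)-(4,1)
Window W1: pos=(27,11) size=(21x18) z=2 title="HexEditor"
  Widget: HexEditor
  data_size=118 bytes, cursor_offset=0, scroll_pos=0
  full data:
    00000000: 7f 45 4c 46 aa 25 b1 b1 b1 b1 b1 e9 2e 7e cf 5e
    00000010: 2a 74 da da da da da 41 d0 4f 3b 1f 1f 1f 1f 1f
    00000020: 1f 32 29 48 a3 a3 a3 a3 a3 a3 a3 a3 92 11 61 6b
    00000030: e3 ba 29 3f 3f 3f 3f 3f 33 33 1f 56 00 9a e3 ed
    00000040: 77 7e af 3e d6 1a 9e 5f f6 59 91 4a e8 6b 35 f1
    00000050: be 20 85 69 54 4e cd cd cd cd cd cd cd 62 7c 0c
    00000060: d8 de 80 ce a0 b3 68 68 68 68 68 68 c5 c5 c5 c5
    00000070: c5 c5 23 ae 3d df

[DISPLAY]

━━━━━━━━━━━━━━━━━━━━━━━━━━┓                 
itBoard                   ┃                 
──────────────────────────┨                 
 2 3 4 5 6 7              ┃                 
  S                   ·   ┃                 
                      │   ┃                 
                      ·   ┃                 
                   ┏━━━━━━━━━━━━━━━━━━━┓    
      ·   S       ·┃ HexEditor         ┃    
      │           │┠───────────────────┨    
      ·       ·   ·┃00000000  7F 45 4c ┃    
━━━━━━━━━━━━━━━━━━━┃00000010  2a 74 da ┃    
                   ┃00000020  1f 32 29 ┃    
                   ┃00000030  e3 ba 29 ┃    
                   ┃00000040  77 7e af ┃    
                   ┃00000050  be 20 85 ┃    
                   ┃00000060  d8 de 80 ┃    
                   ┃00000070  c5 c5 23 ┃    
                   ┃                   ┃    
                   ┃                   ┃    
                   ┃                   ┃    
                   ┃                   ┃    
                   ┃                   ┃    
                   ┃                   ┃    


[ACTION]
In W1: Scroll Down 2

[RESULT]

━━━━━━━━━━━━━━━━━━━━━━━━━━┓                 
itBoard                   ┃                 
──────────────────────────┨                 
 2 3 4 5 6 7              ┃                 
  S                   ·   ┃                 
                      │   ┃                 
                      ·   ┃                 
                   ┏━━━━━━━━━━━━━━━━━━━┓    
      ·   S       ·┃ HexEditor         ┃    
      │           │┠───────────────────┨    
      ·       ·   ·┃00000020  1f 32 29 ┃    
━━━━━━━━━━━━━━━━━━━┃00000030  e3 ba 29 ┃    
                   ┃00000040  77 7e af ┃    
                   ┃00000050  be 20 85 ┃    
                   ┃00000060  d8 de 80 ┃    
                   ┃00000070  c5 c5 23 ┃    
                   ┃                   ┃    
                   ┃                   ┃    
                   ┃                   ┃    
                   ┃                   ┃    
                   ┃                   ┃    
                   ┃                   ┃    
                   ┃                   ┃    
                   ┃                   ┃    


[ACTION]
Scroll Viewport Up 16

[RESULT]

                                            
                                            
                                            
                                            
━━━━━━━━━━━━━━━━━━━━━━━━━━┓                 
itBoard                   ┃                 
──────────────────────────┨                 
 2 3 4 5 6 7              ┃                 
  S                   ·   ┃                 
                      │   ┃                 
                      ·   ┃                 
                   ┏━━━━━━━━━━━━━━━━━━━┓    
      ·   S       ·┃ HexEditor         ┃    
      │           │┠───────────────────┨    
      ·       ·   ·┃00000020  1f 32 29 ┃    
━━━━━━━━━━━━━━━━━━━┃00000030  e3 ba 29 ┃    
                   ┃00000040  77 7e af ┃    
                   ┃00000050  be 20 85 ┃    
                   ┃00000060  d8 de 80 ┃    
                   ┃00000070  c5 c5 23 ┃    
                   ┃                   ┃    
                   ┃                   ┃    
                   ┃                   ┃    
                   ┃                   ┃    


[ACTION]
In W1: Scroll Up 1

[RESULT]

                                            
                                            
                                            
                                            
━━━━━━━━━━━━━━━━━━━━━━━━━━┓                 
itBoard                   ┃                 
──────────────────────────┨                 
 2 3 4 5 6 7              ┃                 
  S                   ·   ┃                 
                      │   ┃                 
                      ·   ┃                 
                   ┏━━━━━━━━━━━━━━━━━━━┓    
      ·   S       ·┃ HexEditor         ┃    
      │           │┠───────────────────┨    
      ·       ·   ·┃00000010  2a 74 da ┃    
━━━━━━━━━━━━━━━━━━━┃00000020  1f 32 29 ┃    
                   ┃00000030  e3 ba 29 ┃    
                   ┃00000040  77 7e af ┃    
                   ┃00000050  be 20 85 ┃    
                   ┃00000060  d8 de 80 ┃    
                   ┃00000070  c5 c5 23 ┃    
                   ┃                   ┃    
                   ┃                   ┃    
                   ┃                   ┃    


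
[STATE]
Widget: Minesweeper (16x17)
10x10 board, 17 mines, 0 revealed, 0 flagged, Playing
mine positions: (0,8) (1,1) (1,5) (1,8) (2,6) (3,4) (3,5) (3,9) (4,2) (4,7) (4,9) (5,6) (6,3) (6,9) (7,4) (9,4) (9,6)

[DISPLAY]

■■■■■■■■■■      
■■■■■■■■■■      
■■■■■■■■■■      
■■■■■■■■■■      
■■■■■■■■■■      
■■■■■■■■■■      
■■■■■■■■■■      
■■■■■■■■■■      
■■■■■■■■■■      
■■■■■■■■■■      
                
                
                
                
                
                
                


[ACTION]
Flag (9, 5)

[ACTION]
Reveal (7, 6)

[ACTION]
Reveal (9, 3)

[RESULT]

■■■■■■■■■■      
■■■■■■■■■■      
■■■■■■■■■■      
■■■■■■■■■■      
■■■■■■■■■■      
■■■■■■■■■■      
■■■■■2111■      
■■■■■1  11      
■■■■■311        
■■■1■⚑■1        
                
                
                
                
                
                
                


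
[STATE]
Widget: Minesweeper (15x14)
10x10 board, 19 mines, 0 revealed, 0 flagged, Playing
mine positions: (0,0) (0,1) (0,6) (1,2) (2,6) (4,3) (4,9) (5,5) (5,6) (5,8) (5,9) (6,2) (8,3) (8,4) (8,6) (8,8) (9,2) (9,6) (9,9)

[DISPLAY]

■■■■■■■■■■     
■■■■■■■■■■     
■■■■■■■■■■     
■■■■■■■■■■     
■■■■■■■■■■     
■■■■■■■■■■     
■■■■■■■■■■     
■■■■■■■■■■     
■■■■■■■■■■     
■■■■■■■■■■     
               
               
               
               


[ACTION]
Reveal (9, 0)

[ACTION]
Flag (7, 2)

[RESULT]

■■■■■■■■■■     
23■■■■■■■■     
 11■■■■■■■     
  1■■■■■■■     
  1■■■■■■■     
 12■■■■■■■     
 1■■■■■■■■     
 1⚑■■■■■■■     
 1■■■■■■■■     
 1■■■■■■■■     
               
               
               
               


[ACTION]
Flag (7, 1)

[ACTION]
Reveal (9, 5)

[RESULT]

■■■■■■■■■■     
23■■■■■■■■     
 11■■■■■■■     
  1■■■■■■■     
  1■■■■■■■     
 12■■■■■■■     
 1■■■■■■■■     
 1⚑■■■■■■■     
 1■■■■■■■■     
 1■■■3■■■■     
               
               
               
               


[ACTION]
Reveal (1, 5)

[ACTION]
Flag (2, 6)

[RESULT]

■■■■■■■■■■     
23■■■2■■■■     
 11■■■⚑■■■     
  1■■■■■■■     
  1■■■■■■■     
 12■■■■■■■     
 1■■■■■■■■     
 1⚑■■■■■■■     
 1■■■■■■■■     
 1■■■3■■■■     
               
               
               
               


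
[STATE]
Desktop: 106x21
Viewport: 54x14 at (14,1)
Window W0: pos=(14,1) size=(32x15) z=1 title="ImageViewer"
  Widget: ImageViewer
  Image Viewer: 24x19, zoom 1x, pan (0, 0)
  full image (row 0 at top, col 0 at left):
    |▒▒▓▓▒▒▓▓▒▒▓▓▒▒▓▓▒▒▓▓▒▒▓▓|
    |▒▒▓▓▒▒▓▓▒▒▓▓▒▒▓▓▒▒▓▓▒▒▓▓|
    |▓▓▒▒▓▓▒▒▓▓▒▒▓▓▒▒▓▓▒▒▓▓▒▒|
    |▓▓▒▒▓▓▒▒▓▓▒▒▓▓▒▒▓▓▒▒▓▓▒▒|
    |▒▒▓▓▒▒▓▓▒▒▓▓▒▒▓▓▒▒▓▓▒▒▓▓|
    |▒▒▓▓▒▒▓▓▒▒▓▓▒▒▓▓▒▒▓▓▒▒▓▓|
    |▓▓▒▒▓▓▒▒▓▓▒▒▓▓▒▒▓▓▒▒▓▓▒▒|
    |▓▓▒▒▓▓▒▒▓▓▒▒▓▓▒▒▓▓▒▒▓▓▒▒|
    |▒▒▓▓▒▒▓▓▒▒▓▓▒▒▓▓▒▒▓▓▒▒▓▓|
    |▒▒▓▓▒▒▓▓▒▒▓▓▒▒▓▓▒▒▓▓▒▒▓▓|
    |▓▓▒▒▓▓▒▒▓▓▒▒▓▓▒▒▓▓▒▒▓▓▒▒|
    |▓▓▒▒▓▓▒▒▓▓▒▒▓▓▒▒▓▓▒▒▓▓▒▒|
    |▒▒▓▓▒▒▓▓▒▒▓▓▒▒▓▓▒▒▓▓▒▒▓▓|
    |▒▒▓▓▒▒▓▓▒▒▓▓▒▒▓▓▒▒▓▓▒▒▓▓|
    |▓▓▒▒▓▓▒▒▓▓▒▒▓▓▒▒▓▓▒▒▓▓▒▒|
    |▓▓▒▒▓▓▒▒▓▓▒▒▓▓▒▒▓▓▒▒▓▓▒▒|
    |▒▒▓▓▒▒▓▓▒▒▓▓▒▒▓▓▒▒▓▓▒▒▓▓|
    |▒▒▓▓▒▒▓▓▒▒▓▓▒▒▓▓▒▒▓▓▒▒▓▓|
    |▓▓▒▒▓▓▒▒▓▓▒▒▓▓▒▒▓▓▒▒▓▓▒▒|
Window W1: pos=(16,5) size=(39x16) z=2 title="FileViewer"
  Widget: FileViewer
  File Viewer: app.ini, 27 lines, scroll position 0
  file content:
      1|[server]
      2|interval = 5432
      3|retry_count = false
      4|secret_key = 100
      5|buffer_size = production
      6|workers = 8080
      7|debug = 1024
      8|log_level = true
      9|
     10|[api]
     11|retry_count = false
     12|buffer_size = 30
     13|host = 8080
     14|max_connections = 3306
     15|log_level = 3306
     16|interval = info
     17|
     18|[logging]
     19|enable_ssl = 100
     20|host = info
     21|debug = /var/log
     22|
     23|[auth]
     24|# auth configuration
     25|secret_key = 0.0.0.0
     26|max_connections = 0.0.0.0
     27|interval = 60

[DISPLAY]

┏━━━━━━━━━━━━━━━━━━━━━━━━━━━━━━┓                      
┃ ImageViewer                  ┃                      
┠──────────────────────────────┨                      
┃▒▒▓▓▒▒▓▓▒▒▓▓▒▒▓▓▒▒▓▓▒▒▓▓      ┃                      
┃▒┏━━━━━━━━━━━━━━━━━━━━━━━━━━━━━━━━━━━━━┓             
┃▓┃ FileViewer                          ┃             
┃▓┠─────────────────────────────────────┨             
┃▒┃[server]                            ▲┃             
┃▒┃interval = 5432                     █┃             
┃▓┃retry_count = false                 ░┃             
┃▓┃secret_key = 100                    ░┃             
┃▒┃buffer_size = production            ░┃             
┃▒┃workers = 8080                      ░┃             
┃▓┃debug = 1024                        ░┃             


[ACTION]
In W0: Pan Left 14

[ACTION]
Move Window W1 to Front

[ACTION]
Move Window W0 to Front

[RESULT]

┏━━━━━━━━━━━━━━━━━━━━━━━━━━━━━━┓                      
┃ ImageViewer                  ┃                      
┠──────────────────────────────┨                      
┃▒▒▓▓▒▒▓▓▒▒▓▓▒▒▓▓▒▒▓▓▒▒▓▓      ┃                      
┃▒▒▓▓▒▒▓▓▒▒▓▓▒▒▓▓▒▒▓▓▒▒▓▓      ┃━━━━━━━━┓             
┃▓▓▒▒▓▓▒▒▓▓▒▒▓▓▒▒▓▓▒▒▓▓▒▒      ┃        ┃             
┃▓▓▒▒▓▓▒▒▓▓▒▒▓▓▒▒▓▓▒▒▓▓▒▒      ┃────────┨             
┃▒▒▓▓▒▒▓▓▒▒▓▓▒▒▓▓▒▒▓▓▒▒▓▓      ┃       ▲┃             
┃▒▒▓▓▒▒▓▓▒▒▓▓▒▒▓▓▒▒▓▓▒▒▓▓      ┃       █┃             
┃▓▓▒▒▓▓▒▒▓▓▒▒▓▓▒▒▓▓▒▒▓▓▒▒      ┃       ░┃             
┃▓▓▒▒▓▓▒▒▓▓▒▒▓▓▒▒▓▓▒▒▓▓▒▒      ┃       ░┃             
┃▒▒▓▓▒▒▓▓▒▒▓▓▒▒▓▓▒▒▓▓▒▒▓▓      ┃       ░┃             
┃▒▒▓▓▒▒▓▓▒▒▓▓▒▒▓▓▒▒▓▓▒▒▓▓      ┃       ░┃             
┃▓▓▒▒▓▓▒▒▓▓▒▒▓▓▒▒▓▓▒▒▓▓▒▒      ┃       ░┃             


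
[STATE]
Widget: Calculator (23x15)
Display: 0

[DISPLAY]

                      0
┌───┬───┬───┬───┐      
│ 7 │ 8 │ 9 │ ÷ │      
├───┼───┼───┼───┤      
│ 4 │ 5 │ 6 │ × │      
├───┼───┼───┼───┤      
│ 1 │ 2 │ 3 │ - │      
├───┼───┼───┼───┤      
│ 0 │ . │ = │ + │      
├───┼───┼───┼───┤      
│ C │ MC│ MR│ M+│      
└───┴───┴───┴───┘      
                       
                       
                       


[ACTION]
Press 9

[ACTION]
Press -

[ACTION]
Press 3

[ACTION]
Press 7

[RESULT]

                     37
┌───┬───┬───┬───┐      
│ 7 │ 8 │ 9 │ ÷ │      
├───┼───┼───┼───┤      
│ 4 │ 5 │ 6 │ × │      
├───┼───┼───┼───┤      
│ 1 │ 2 │ 3 │ - │      
├───┼───┼───┼───┤      
│ 0 │ . │ = │ + │      
├───┼───┼───┼───┤      
│ C │ MC│ MR│ M+│      
└───┴───┴───┴───┘      
                       
                       
                       


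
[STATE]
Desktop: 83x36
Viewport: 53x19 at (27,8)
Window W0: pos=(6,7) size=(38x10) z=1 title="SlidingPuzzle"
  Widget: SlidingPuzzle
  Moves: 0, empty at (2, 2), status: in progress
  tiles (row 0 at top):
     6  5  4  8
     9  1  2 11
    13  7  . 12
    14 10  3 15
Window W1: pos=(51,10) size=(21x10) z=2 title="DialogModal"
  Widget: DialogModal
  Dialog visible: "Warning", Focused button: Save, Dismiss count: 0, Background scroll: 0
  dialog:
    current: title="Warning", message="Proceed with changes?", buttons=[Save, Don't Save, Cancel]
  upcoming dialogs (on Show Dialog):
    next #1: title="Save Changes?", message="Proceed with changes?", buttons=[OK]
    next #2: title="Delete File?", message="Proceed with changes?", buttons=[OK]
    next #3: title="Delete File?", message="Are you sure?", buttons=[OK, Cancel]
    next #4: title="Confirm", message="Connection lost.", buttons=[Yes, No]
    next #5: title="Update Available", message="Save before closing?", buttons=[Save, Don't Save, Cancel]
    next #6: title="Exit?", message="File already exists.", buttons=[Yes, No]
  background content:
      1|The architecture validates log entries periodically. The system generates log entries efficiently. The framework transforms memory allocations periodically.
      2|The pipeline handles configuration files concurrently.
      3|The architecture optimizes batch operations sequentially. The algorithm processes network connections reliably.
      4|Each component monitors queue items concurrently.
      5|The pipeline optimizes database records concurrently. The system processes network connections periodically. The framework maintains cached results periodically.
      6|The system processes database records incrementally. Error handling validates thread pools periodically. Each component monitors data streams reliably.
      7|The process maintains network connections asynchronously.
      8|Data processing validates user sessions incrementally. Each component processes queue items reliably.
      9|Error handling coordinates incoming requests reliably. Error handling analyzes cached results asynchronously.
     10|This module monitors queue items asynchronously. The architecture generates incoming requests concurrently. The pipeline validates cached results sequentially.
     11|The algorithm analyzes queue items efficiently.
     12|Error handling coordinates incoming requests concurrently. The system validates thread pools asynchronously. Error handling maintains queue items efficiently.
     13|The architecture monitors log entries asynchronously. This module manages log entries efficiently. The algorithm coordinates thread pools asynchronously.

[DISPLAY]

                ┃                                    
────────────────┨                                    
┐               ┃       ┏━━━━━━━━━━━━━━━━━━━┓        
│               ┃       ┃ DialogModal       ┃        
┤               ┃       ┠───────────────────┨        
│               ┃       ┃Th┌─────────────┐va┃        
┤               ┃       ┃Th│   Warning   │le┃        
│               ┃       ┃Th│Proceed with │op┃        
━━━━━━━━━━━━━━━━┛       ┃Ea│[Save]  Don't│ni┃        
                        ┃Th└─────────────┘mi┃        
                        ┃The system processe┃        
                        ┗━━━━━━━━━━━━━━━━━━━┛        
                                                     
                                                     
                                                     
                                                     
                                                     
                                                     
                                                     


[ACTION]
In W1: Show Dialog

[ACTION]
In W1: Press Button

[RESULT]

                ┃                                    
────────────────┨                                    
┐               ┃       ┏━━━━━━━━━━━━━━━━━━━┓        
│               ┃       ┃ DialogModal       ┃        
┤               ┃       ┠───────────────────┨        
│               ┃       ┃The architecture va┃        
┤               ┃       ┃The pipeline handle┃        
│               ┃       ┃The architecture op┃        
━━━━━━━━━━━━━━━━┛       ┃Each component moni┃        
                        ┃The pipeline optimi┃        
                        ┃The system processe┃        
                        ┗━━━━━━━━━━━━━━━━━━━┛        
                                                     
                                                     
                                                     
                                                     
                                                     
                                                     
                                                     


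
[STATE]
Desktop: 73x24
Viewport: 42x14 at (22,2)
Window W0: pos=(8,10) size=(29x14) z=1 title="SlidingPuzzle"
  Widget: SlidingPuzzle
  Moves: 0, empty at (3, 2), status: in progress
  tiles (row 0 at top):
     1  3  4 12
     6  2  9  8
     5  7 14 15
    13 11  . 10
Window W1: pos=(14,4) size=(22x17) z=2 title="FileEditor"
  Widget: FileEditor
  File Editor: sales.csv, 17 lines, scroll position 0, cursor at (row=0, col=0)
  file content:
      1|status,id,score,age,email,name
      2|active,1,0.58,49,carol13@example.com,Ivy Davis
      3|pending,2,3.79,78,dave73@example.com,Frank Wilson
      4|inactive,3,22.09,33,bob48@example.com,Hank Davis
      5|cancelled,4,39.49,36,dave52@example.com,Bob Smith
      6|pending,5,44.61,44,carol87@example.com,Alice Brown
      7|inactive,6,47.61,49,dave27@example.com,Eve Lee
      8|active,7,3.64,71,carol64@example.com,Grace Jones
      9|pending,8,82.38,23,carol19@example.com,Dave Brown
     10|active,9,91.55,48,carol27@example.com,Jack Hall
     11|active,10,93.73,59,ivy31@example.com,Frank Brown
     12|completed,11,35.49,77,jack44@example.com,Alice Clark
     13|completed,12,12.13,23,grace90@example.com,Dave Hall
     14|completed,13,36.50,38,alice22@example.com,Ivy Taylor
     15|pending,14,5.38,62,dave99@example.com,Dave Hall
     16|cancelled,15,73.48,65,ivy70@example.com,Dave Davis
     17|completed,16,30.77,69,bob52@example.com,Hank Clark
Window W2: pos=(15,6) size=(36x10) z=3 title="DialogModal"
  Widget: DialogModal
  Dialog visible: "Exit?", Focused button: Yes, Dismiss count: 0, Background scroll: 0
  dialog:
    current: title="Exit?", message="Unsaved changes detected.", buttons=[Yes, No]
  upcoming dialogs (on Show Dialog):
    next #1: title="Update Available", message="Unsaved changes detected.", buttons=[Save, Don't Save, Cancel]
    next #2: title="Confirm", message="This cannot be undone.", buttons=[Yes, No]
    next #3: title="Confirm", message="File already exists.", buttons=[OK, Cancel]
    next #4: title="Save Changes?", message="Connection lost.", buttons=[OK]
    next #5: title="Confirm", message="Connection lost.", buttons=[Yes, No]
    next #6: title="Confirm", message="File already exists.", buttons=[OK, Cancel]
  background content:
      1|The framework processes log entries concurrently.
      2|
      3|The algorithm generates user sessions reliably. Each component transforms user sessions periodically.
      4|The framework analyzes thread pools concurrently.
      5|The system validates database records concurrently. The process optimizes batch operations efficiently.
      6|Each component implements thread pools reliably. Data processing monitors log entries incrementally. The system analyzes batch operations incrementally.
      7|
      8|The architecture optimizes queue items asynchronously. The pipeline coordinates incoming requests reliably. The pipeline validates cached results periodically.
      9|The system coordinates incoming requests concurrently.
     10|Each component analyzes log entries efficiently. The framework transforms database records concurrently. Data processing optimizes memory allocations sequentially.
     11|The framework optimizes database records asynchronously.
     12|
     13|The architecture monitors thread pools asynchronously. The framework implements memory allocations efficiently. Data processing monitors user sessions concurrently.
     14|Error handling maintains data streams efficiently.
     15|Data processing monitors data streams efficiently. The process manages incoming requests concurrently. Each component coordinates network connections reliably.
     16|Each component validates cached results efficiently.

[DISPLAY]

                                          
                                          
━━━━━━━━━━━━━┓                            
itor         ┃                            
━━━━━━━━━━━━━━━━━━━━━━━━━━━━┓             
gModal                      ┃             
────────────────────────────┨             
────────────────────────┐rie┃             
        Exit?           │   ┃             
saved changes detected. │ssi┃             
      [Yes]  No         │ool┃             
────────────────────────┘eco┃             
omponent implements thread p┃             
━━━━━━━━━━━━━━━━━━━━━━━━━━━━┛             


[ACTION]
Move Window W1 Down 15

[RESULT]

                                          
                                          
                                          
                                          
━━━━━━━━━━━━━━━━━━━━━━━━━━━━┓             
gModal                      ┃             
────────────────────────────┨             
────────────────────────┐rie┃             
        Exit?           │   ┃             
saved changes detected. │ssi┃             
      [Yes]  No         │ool┃             
────────────────────────┘eco┃             
omponent implements thread p┃             
━━━━━━━━━━━━━━━━━━━━━━━━━━━━┛             


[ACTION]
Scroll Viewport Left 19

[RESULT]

                                          
                                          
                                          
                                          
            ┏━━━━━━━━━━━━━━━━━━━━━━━━━━━━━
           ┏┃ DialogModal                 
           ┃┠─────────────────────────────
           ┠┃Th┌──────────────────────────
     ┏━━━━━┃┃  │           Exit?          
     ┃ Slid┃┃Th│ Unsaved changes detected.
     ┠─────┃┃Th│         [Yes]  No        
     ┃┌────┃┃Th└──────────────────────────
     ┃│  1 ┃┃Each component implements thr
     ┃├────┃┗━━━━━━━━━━━━━━━━━━━━━━━━━━━━━


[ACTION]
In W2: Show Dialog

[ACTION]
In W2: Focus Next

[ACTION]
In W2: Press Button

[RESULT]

                                          
                                          
                                          
                                          
            ┏━━━━━━━━━━━━━━━━━━━━━━━━━━━━━
           ┏┃ DialogModal                 
           ┃┠─────────────────────────────
           ┠┃The framework processes log e
     ┏━━━━━┃┃                             
     ┃ Slid┃┃The algorithm generates user 
     ┠─────┃┃The framework analyzes thread
     ┃┌────┃┃The system validates database
     ┃│  1 ┃┃Each component implements thr
     ┃├────┃┗━━━━━━━━━━━━━━━━━━━━━━━━━━━━━


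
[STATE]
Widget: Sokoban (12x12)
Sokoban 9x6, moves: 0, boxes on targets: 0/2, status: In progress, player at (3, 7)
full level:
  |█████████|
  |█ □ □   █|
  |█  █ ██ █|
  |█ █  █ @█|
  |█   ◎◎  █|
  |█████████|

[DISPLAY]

█████████   
█ □ □   █   
█  █ ██ █   
█ █  █ @█   
█   ◎◎  █   
█████████   
Moves: 0  0/
            
            
            
            
            


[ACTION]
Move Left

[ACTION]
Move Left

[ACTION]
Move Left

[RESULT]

█████████   
█ □ □   █   
█  █ ██ █   
█ █  █@ █   
█   ◎◎  █   
█████████   
Moves: 1  0/
            
            
            
            
            


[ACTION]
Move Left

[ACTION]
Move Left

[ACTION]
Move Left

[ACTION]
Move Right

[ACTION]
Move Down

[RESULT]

█████████   
█ □ □   █   
█  █ ██ █   
█ █  █  █   
█   ◎◎ @█   
█████████   
Moves: 3  0/
            
            
            
            
            


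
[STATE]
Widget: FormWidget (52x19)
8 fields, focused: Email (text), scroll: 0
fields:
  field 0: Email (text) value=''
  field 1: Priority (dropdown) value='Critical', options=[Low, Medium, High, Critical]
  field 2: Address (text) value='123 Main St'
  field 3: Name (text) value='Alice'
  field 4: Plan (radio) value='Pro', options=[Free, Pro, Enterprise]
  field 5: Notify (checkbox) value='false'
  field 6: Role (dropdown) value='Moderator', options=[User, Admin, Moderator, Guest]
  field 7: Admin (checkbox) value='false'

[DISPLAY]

> Email:      [                                    ]
  Priority:   [Critical                           ▼]
  Address:    [123 Main St                         ]
  Name:       [Alice                               ]
  Plan:       ( ) Free  (●) Pro  ( ) Enterprise     
  Notify:     [ ]                                   
  Role:       [Moderator                          ▼]
  Admin:      [ ]                                   
                                                    
                                                    
                                                    
                                                    
                                                    
                                                    
                                                    
                                                    
                                                    
                                                    
                                                    


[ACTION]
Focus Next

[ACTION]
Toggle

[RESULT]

  Email:      [                                    ]
> Priority:   [Critical                           ▼]
  Address:    [123 Main St                         ]
  Name:       [Alice                               ]
  Plan:       ( ) Free  (●) Pro  ( ) Enterprise     
  Notify:     [ ]                                   
  Role:       [Moderator                          ▼]
  Admin:      [ ]                                   
                                                    
                                                    
                                                    
                                                    
                                                    
                                                    
                                                    
                                                    
                                                    
                                                    
                                                    


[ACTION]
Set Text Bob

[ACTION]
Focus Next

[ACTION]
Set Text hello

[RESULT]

  Email:      [                                    ]
  Priority:   [Critical                           ▼]
> Address:    [hello                               ]
  Name:       [Alice                               ]
  Plan:       ( ) Free  (●) Pro  ( ) Enterprise     
  Notify:     [ ]                                   
  Role:       [Moderator                          ▼]
  Admin:      [ ]                                   
                                                    
                                                    
                                                    
                                                    
                                                    
                                                    
                                                    
                                                    
                                                    
                                                    
                                                    


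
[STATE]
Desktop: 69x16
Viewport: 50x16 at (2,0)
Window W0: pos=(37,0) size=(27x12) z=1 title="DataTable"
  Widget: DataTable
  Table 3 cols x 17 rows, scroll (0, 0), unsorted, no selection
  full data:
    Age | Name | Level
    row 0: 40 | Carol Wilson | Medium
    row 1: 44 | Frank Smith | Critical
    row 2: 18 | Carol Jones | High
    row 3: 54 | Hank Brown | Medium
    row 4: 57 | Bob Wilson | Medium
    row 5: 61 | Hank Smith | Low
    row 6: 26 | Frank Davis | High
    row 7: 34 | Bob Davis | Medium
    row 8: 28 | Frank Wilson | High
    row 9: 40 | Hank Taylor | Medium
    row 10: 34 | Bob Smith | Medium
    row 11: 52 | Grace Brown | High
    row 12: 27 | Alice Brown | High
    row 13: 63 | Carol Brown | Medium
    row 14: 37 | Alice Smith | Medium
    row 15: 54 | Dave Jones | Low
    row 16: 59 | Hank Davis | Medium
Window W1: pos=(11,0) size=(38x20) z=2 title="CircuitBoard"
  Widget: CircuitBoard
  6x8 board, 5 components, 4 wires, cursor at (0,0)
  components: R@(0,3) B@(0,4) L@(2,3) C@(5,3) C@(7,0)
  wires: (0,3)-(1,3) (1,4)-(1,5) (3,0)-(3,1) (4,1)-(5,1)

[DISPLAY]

         ┏━━━━━━━━━━━━━━━━━━━━━━━━━━━━━━━━━━━━┓━━━
         ┃ CircuitBoard                       ┃   
         ┠────────────────────────────────────┨───
         ┃   0 1 2 3 4 5                      ┃   
         ┃0  [.]          R   B               ┃───
         ┃                │                   ┃ils
         ┃1               ·   · ─ ·           ┃mit
         ┃                                    ┃one
         ┃2               L                   ┃own
         ┃                                    ┃son
         ┃3   · ─ ·                           ┃ith
         ┃                                    ┃━━━
         ┃4       ·                           ┃   
         ┃        │                           ┃   
         ┃5       ·       C                   ┃   
         ┃                                    ┃   


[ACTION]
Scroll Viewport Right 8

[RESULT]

 ┏━━━━━━━━━━━━━━━━━━━━━━━━━━━━━━━━━━━━┓━━━━━━━━━━━
 ┃ CircuitBoard                       ┃           
 ┠────────────────────────────────────┨───────────
 ┃   0 1 2 3 4 5                      ┃     │Level
 ┃0  [.]          R   B               ┃─────┼─────
 ┃                │                   ┃ilson│Mediu
 ┃1               ·   · ─ ·           ┃mith │Criti
 ┃                                    ┃ones │High 
 ┃2               L                   ┃own  │Mediu
 ┃                                    ┃son  │Mediu
 ┃3   · ─ ·                           ┃ith  │Low  
 ┃                                    ┃━━━━━━━━━━━
 ┃4       ·                           ┃           
 ┃        │                           ┃           
 ┃5       ·       C                   ┃           
 ┃                                    ┃           


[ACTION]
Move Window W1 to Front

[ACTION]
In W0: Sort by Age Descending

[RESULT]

 ┏━━━━━━━━━━━━━━━━━━━━━━━━━━━━━━━━━━━━┓━━━━━━━━━━━
 ┃ CircuitBoard                       ┃           
 ┠────────────────────────────────────┨───────────
 ┃   0 1 2 3 4 5                      ┃     │Level
 ┃0  [.]          R   B               ┃─────┼─────
 ┃                │                   ┃rown │Mediu
 ┃1               ·   · ─ ·           ┃ith  │Low  
 ┃                                    ┃vis  │Mediu
 ┃2               L                   ┃son  │Mediu
 ┃                                    ┃own  │Mediu
 ┃3   · ─ ·                           ┃nes  │Low  
 ┃                                    ┃━━━━━━━━━━━
 ┃4       ·                           ┃           
 ┃        │                           ┃           
 ┃5       ·       C                   ┃           
 ┃                                    ┃           


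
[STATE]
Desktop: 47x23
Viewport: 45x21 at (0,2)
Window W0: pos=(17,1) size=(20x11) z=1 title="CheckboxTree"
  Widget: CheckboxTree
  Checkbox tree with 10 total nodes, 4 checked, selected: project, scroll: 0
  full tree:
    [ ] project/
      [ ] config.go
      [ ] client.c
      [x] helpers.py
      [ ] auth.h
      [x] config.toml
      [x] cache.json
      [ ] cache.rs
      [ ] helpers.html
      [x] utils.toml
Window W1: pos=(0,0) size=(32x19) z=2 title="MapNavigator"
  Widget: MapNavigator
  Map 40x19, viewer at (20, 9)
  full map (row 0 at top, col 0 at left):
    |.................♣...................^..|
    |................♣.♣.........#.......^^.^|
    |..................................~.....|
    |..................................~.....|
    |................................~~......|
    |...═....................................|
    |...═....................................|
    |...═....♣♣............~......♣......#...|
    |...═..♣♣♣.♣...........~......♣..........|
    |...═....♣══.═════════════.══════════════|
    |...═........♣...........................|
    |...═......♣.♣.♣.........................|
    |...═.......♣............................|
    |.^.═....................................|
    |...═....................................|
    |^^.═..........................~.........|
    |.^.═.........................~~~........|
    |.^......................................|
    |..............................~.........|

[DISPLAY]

┠──────────────────────────────┨    ┃        
┃.............................~┃────┨        
┃.............................~┃    ┃        
┃...........................~~.┃go  ┃        
┃..............................┃c   ┃        
┃..............................┃.py ┃        
┃...♣♣............~......♣.....┃    ┃        
┃.♣♣♣.♣...........~......♣.....┃toml┃        
┃...♣══.════════@════.═════════┃son ┃        
┃.......♣......................┃━━━━┛        
┃.....♣.♣.♣....................┃             
┃......♣.......................┃             
┃..............................┃             
┃..............................┃             
┃.........................~....┃             
┃........................~~~...┃             
┗━━━━━━━━━━━━━━━━━━━━━━━━━━━━━━┛             
                                             
                                             
                                             
                                             


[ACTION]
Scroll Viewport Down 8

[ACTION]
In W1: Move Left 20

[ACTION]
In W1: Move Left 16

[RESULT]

┠──────────────────────────────┨    ┃        
┃               ...............┃────┨        
┃               ...............┃    ┃        
┃               ...............┃go  ┃        
┃               ...═...........┃c   ┃        
┃               ...═...........┃.py ┃        
┃               ...═....♣♣.....┃    ┃        
┃               ...═..♣♣♣.♣....┃toml┃        
┃               @..═....♣══.═══┃son ┃        
┃               ...═........♣..┃━━━━┛        
┃               ...═......♣.♣.♣┃             
┃               ...═.......♣...┃             
┃               .^.═...........┃             
┃               ...═...........┃             
┃               ^^.═...........┃             
┃               .^.═...........┃             
┗━━━━━━━━━━━━━━━━━━━━━━━━━━━━━━┛             
                                             
                                             
                                             
                                             
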